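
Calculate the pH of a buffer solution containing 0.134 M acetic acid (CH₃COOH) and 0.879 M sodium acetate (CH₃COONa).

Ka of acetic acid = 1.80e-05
pH = 5.56

pKa = -log(1.80e-05) = 4.74. pH = pKa + log([A⁻]/[HA]) = 4.74 + log(0.879/0.134)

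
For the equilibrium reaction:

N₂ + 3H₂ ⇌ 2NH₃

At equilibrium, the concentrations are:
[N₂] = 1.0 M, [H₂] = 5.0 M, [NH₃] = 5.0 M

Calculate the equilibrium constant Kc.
K_c = 0.2000

Kc = ([NH₃]^2) / ([N₂] × [H₂]^3)
   = ((5.0)^2) / ((1.0)·(5.0)^3)
   = 25 / 125 = 0.2000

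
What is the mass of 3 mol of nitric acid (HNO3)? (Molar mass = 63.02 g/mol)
Mass = 3 mol × 63.02 g/mol = 189.1 g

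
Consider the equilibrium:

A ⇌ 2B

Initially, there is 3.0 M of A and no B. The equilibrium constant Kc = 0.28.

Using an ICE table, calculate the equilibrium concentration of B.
[B] = 0.849 M

ICE: [A] = 3.0 − x, [B] = 2x.
Kc = (2x)²/(3.0 − x) = 0.28 ⇒ 4x² + 0.28x − 0.84 = 0.
x = (−0.28 + √(0.28² + 4·4·0.84))/(2·4) = (−0.28 + √13.518)/8 = 0.42459.
[B] = 2x = 0.849 M.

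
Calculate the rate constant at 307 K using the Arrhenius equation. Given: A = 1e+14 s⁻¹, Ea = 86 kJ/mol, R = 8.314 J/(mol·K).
2.33e-01 s⁻¹

k = A·exp(-Ea/(R·T)) = 1e+14·exp(-86000/(8.314·307)) = 1e+14·exp(-33.6938) = 1e+14·2.3279e-15 = 2.33e-01 s⁻¹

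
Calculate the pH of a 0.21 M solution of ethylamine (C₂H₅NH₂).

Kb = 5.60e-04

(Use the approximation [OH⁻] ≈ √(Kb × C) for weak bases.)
pH = 12.04

[OH⁻] = √(Kb × C) = √(5.60e-04 × 0.21) = 1.0844e-02. pOH = 1.96, pH = 14 - pOH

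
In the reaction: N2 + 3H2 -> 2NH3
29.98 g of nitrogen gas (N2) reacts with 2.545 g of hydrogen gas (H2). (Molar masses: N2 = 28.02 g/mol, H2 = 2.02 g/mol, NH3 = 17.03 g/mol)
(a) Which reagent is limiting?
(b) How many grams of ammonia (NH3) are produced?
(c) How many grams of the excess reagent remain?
(a) H2, (b) 14.3 g, (c) 18.21 g

Moles of N2 = 29.98 g ÷ 28.02 g/mol = 1.06995 mol
Moles of H2 = 2.545 g ÷ 2.02 g/mol = 1.2599 mol
Moles ÷ coefficient: N2: 1.06995/1 = 1.07, H2: 1.2599/3 = 0.42
(a) H2 has the smaller value, so H2 is the limiting reagent.
(b) Moles of NH3 = 1.2599 mol H2 × (2/3) = 0.839934 mol; mass = 0.839934 mol × 17.03 g/mol = 14.3 g
(c) N2 consumed = 1.2599 × (1/3) = 0.419967 mol; remaining = 1.06995 − 0.419967 = 0.649983 mol; mass = 0.649983 mol × 28.02 g/mol = 18.21 g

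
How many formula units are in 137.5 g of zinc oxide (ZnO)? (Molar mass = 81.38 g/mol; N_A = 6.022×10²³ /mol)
Moles = 137.5 g ÷ 81.38 g/mol = 1.6896 mol
Formula units = 1.6896 mol × 6.022×10²³ /mol = 1.017e+24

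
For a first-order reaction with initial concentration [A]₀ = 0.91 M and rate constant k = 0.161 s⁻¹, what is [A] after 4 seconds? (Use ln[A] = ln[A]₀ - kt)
0.4779 M

ln[A] = ln[A]₀ - k·t = ln(0.91) - (0.161)·(4) = -0.0943 - 0.6440 = -0.7383
[A] = e^(-0.7383) = 0.4779 M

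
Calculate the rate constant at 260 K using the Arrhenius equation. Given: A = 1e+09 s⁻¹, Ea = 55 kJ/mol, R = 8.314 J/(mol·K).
8.91e-03 s⁻¹

k = A·exp(-Ea/(R·T)) = 1e+09·exp(-55000/(8.314·260)) = 1e+09·exp(-25.4436) = 1e+09·8.9118e-12 = 8.91e-03 s⁻¹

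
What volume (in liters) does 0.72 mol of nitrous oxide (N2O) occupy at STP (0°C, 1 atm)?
At STP, 1 mol of gas occupies 22.4 L
Volume = 0.72 mol × 22.4 L/mol = 16.13 L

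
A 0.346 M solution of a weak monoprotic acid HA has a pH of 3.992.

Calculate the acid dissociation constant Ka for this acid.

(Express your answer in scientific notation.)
K_a = 3.00e-08

[H⁺] = 10^(−pH) = 10^(−3.992) = 1.019e-04 M. For HA ⇌ H⁺ + A⁻, Ka = x²/(C − x) = (1.019e-04)²/(0.346 − 1.019e-04) = 3.00e-08.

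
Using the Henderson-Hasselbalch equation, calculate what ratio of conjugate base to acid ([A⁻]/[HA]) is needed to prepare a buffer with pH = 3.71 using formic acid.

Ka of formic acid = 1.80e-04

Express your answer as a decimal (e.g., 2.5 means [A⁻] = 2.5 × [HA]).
[A⁻]/[HA] = 0.923

pKa = −log(1.80e-04) = 3.7447. pH = pKa + log([A⁻]/[HA]). 3.71 = 3.7447 + log(ratio). log(ratio) = 3.71 − 3.7447 = -0.0347. ratio = 10^(-0.0347) = 0.923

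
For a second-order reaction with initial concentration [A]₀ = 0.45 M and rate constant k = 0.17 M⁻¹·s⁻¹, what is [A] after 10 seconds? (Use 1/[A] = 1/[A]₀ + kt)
0.2550 M

1/[A] = 1/[A]₀ + k·t = 1/0.45 + (0.17)·(10) = 2.2222 + 1.7000 = 3.9222
[A] = 1/3.9222 = 0.2550 M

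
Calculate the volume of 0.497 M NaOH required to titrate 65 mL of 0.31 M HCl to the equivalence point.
V_{base} = 40.5 mL

At equivalence: moles acid = moles base.
moles HCl = 0.31 M × 0.065 L = 0.02015 mol
V_NaOH = 0.02015 mol ÷ 0.497 M = 0.04054 L = 40.5 mL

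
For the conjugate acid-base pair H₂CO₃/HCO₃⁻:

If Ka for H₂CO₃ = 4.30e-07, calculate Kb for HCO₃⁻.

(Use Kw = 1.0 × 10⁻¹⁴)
K_b = 2.33e-08

Conjugate acid-base pairs differ by one H⁺. Ka × Kb = Kw for a conjugate pair.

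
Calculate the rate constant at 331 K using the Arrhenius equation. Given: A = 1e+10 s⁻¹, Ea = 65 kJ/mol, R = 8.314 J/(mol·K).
5.52e-01 s⁻¹

k = A·exp(-Ea/(R·T)) = 1e+10·exp(-65000/(8.314·331)) = 1e+10·exp(-23.6198) = 1e+10·5.5217e-11 = 5.52e-01 s⁻¹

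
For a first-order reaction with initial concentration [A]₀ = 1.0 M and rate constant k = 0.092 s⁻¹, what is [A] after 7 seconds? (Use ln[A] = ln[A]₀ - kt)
0.5252 M

ln[A] = ln[A]₀ - k·t = ln(1.0) - (0.092)·(7) = 0.0000 - 0.6440 = -0.6440
[A] = e^(-0.6440) = 0.5252 M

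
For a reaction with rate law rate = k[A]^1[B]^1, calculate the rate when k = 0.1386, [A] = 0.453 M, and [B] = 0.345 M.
0.02166 M/s

rate = k·[A]^1·[B]^1 = 0.1386·(0.453)^1·(0.345)^1 = 0.1386·0.453·0.345 = 0.02166 M/s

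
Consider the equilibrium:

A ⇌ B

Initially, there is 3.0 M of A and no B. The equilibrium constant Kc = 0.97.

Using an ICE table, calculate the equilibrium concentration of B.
[B] = 1.477 M

ICE: [A] = 3.0 − x, [B] = x.
Kc = x/(3.0 − x) = 0.97 ⇒ x = 0.97·3.0/(1 + 0.97) = 2.91/1.97 = 1.477.
[B] = x = 1.477 M.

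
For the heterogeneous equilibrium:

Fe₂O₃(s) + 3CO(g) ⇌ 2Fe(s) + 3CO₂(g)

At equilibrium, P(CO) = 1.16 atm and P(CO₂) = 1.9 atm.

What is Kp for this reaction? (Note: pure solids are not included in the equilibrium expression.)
K_p = 4.394

Solids (Fe₂O₃, Fe) are excluded.
Kp = P(CO₂)³/P(CO)³ = (1.9)³/(1.16)³ = 6.859/1.561 = 4.394.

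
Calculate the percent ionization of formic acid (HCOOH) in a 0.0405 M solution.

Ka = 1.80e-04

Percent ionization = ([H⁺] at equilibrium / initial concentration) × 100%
Percent ionization = 6.45%

Let x = [H⁺]. Ka = x²/(C - x) ⇒ x² + (1.80e-04)x - (1.80e-04)(0.0405) = 0. x = 2.6115e-03. Percent = (2.6115e-03/0.0405) × 100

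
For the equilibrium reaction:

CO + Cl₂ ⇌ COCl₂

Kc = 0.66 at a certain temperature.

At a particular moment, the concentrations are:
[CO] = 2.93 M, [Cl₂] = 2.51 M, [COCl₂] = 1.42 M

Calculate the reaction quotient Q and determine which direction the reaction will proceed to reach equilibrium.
Q = 0.193, Q < K, reaction proceeds forward (toward products)

Q = ([COCl₂]) / ([CO] × [Cl₂])
  = ((1.42)) / ((2.93)·(2.51)) = 1.42/7.3543 = 0.1931
Since Q = 0.1931 < Kc = 0.66, the reaction proceeds forward (toward products) to reach equilibrium.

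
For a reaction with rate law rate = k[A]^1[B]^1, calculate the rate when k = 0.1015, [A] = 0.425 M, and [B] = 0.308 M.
0.01329 M/s

rate = k·[A]^1·[B]^1 = 0.1015·(0.425)^1·(0.308)^1 = 0.1015·0.425·0.308 = 0.01329 M/s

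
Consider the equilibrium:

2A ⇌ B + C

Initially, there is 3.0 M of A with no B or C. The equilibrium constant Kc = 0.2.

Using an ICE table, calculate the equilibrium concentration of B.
[B] = 0.708 M

ICE: [A] = 3.0 − 2x, [B] = [C] = x.
Kc = x²/(3.0 − 2x)² = 0.2 ⇒ √Kc = x/(3.0 − 2x).
x = √0.2·3.0/(1 + 2√0.2) = 0.44721·3.0/1.8944 = 0.7082.
[B] = x = 0.708 M.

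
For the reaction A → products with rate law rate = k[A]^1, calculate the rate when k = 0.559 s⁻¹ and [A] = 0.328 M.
0.1834 M/s

rate = k·[A]^1 = 0.559·(0.328)^1 = 0.559·0.328 = 0.1834 M/s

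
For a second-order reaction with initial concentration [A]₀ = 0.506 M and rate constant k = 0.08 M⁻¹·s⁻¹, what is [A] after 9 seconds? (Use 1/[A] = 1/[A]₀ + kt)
0.3709 M

1/[A] = 1/[A]₀ + k·t = 1/0.506 + (0.08)·(9) = 1.9763 + 0.7200 = 2.6963
[A] = 1/2.6963 = 0.3709 M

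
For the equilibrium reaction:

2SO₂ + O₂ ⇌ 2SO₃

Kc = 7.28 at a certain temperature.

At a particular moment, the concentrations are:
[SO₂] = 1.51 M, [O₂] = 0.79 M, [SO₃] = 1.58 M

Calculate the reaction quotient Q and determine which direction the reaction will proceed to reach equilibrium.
Q = 1.386, Q < K, reaction proceeds forward (toward products)

Q = ([SO₃]^2) / ([SO₂]^2 × [O₂])
  = ((1.58)^2) / ((1.51)^2·(0.79)) = 2.4964/1.8013 = 1.386
Since Q = 1.386 < Kc = 7.28, the reaction proceeds forward (toward products) to reach equilibrium.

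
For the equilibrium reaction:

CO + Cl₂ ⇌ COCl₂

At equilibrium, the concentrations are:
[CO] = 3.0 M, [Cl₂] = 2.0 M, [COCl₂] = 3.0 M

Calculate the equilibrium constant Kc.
K_c = 0.5000

Kc = ([COCl₂]) / ([CO] × [Cl₂])
   = ((3.0)) / ((3.0)·(2.0))
   = 3 / 6 = 0.5000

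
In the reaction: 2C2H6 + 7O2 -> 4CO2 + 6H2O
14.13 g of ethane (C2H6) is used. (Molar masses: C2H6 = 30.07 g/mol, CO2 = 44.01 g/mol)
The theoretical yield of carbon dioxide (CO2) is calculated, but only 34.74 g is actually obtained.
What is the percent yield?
Moles of C2H6 = 14.13 g ÷ 30.07 g/mol = 0.469904 mol
Mole ratio: 4 mol CO2 / 2 mol C2H6
Moles of CO2 = 0.469904 × (4/2) = 0.939807 mol
Theoretical yield = 0.939807 mol × 44.01 g/mol = 41.361 g
Actual yield = 34.74 g
Percent yield = (34.74 / 41.361) × 100% = 84.0%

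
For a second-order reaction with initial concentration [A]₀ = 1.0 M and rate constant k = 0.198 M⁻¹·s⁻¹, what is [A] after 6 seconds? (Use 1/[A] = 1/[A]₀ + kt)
0.4570 M

1/[A] = 1/[A]₀ + k·t = 1/1.0 + (0.198)·(6) = 1.0000 + 1.1880 = 2.1880
[A] = 1/2.1880 = 0.4570 M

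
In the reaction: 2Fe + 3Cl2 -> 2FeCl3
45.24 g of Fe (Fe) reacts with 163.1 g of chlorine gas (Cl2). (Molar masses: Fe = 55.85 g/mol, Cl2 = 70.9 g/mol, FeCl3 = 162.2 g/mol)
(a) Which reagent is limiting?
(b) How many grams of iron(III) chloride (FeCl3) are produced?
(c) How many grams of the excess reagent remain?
(a) Fe, (b) 131.4 g, (c) 76.95 g

Moles of Fe = 45.24 g ÷ 55.85 g/mol = 0.810027 mol
Moles of Cl2 = 163.1 g ÷ 70.9 g/mol = 2.30042 mol
Moles ÷ coefficient: Fe: 0.810027/2 = 0.405, Cl2: 2.30042/3 = 0.7668
(a) Fe has the smaller value, so Fe is the limiting reagent.
(b) Moles of FeCl3 = 0.810027 mol Fe × (2/2) = 0.810027 mol; mass = 0.810027 mol × 162.2 g/mol = 131.4 g
(c) Cl2 consumed = 0.810027 × (3/2) = 1.21504 mol; remaining = 2.30042 − 1.21504 = 1.08538 mol; mass = 1.08538 mol × 70.9 g/mol = 76.95 g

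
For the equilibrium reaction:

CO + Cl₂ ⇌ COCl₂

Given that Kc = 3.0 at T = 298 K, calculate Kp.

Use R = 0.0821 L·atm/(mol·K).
K_p = 0.1226

Δn = (moles gaseous products) − (moles gaseous reactants) = -1
T = 298 K; RT = 0.0821 × 298 = 24.4658
Kp = Kc·(RT)^Δn = 3.0 × (24.4658)^-1 = 3.0 × 0.0408734 = 0.1226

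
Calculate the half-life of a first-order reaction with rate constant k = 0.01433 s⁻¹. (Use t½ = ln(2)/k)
48.37 s

t½ = ln(2)/k = 0.6931/0.01433 = 48.37 s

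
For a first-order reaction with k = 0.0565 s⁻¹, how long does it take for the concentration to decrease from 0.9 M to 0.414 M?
13.74 s

From ln[A] = ln[A]₀ - k·t: t = ln([A]₀/[A])/k = ln(0.9/0.414)/0.0565 = ln(2.1739)/0.0565 = 0.7765/0.0565 = 13.74 s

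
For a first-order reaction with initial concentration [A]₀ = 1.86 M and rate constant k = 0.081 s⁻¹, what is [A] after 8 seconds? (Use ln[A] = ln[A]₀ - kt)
0.9729 M

ln[A] = ln[A]₀ - k·t = ln(1.86) - (0.081)·(8) = 0.6206 - 0.6480 = -0.0274
[A] = e^(-0.0274) = 0.9729 M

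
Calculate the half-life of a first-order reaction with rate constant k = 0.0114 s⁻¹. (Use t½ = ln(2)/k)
60.80 s

t½ = ln(2)/k = 0.6931/0.0114 = 60.80 s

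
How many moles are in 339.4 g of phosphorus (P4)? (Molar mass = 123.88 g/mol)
Moles = 339.4 g ÷ 123.88 g/mol = 2.74 mol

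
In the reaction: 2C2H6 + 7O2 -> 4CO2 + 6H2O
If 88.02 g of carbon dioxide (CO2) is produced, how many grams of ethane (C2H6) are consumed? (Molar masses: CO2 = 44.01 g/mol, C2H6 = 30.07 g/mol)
Moles of CO2 = 88.02 g ÷ 44.01 g/mol = 2 mol
Mole ratio: 2 mol C2H6 / 4 mol CO2
Moles of C2H6 = 2 × (2/4) = 1 mol
Mass of C2H6 = 1 mol × 30.07 g/mol = 30.07 g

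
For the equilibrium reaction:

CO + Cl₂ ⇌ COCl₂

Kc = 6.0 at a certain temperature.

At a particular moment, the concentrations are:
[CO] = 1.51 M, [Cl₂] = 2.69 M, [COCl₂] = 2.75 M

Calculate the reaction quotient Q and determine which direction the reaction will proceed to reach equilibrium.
Q = 0.677, Q < K, reaction proceeds forward (toward products)

Q = ([COCl₂]) / ([CO] × [Cl₂])
  = ((2.75)) / ((1.51)·(2.69)) = 2.75/4.0619 = 0.677
Since Q = 0.677 < Kc = 6.0, the reaction proceeds forward (toward products) to reach equilibrium.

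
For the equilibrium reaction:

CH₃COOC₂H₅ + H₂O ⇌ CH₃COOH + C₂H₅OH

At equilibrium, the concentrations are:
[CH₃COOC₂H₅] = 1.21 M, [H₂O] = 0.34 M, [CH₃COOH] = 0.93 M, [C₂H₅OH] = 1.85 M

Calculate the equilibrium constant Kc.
K_c = 4.1821

Kc = ([CH₃COOH] × [C₂H₅OH]) / ([CH₃COOC₂H₅] × [H₂O])
   = ((0.93)·(1.85)) / ((1.21)·(0.34))
   = 1.7205 / 0.4114 = 4.1821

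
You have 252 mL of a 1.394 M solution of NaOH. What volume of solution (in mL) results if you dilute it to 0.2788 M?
Using M₁V₁ = M₂V₂:
1.394 × 252 = 0.2788 × V₂
V₂ = (1.394 × 252) / 0.2788 = 1260 mL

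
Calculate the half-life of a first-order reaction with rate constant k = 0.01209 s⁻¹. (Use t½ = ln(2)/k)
57.33 s

t½ = ln(2)/k = 0.6931/0.01209 = 57.33 s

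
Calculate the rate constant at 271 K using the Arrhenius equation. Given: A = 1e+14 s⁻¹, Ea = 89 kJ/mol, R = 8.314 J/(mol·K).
7.00e-04 s⁻¹

k = A·exp(-Ea/(R·T)) = 1e+14·exp(-89000/(8.314·271)) = 1e+14·exp(-39.5012) = 1e+14·6.9957e-18 = 7.00e-04 s⁻¹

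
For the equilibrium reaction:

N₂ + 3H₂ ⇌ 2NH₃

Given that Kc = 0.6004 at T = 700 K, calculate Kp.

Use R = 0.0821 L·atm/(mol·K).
K_p = 1.82e-04

Δn = (moles gaseous products) − (moles gaseous reactants) = -2
T = 700 K; RT = 0.0821 × 700 = 57.47
Kp = Kc·(RT)^Δn = 0.6004 × (57.47)^-2 = 0.6004 × 0.000302773 = 1.82e-04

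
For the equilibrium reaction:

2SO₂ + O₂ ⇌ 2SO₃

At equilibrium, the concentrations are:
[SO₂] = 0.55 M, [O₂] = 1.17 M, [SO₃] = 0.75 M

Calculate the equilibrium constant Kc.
K_c = 1.5893

Kc = ([SO₃]^2) / ([SO₂]^2 × [O₂])
   = ((0.75)^2) / ((0.55)^2·(1.17))
   = 0.5625 / 0.35393 = 1.5893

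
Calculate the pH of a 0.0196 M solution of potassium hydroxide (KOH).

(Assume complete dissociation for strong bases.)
pH = 12.29

[OH⁻] = 0.0196 M for strong base. pOH = -log[OH⁻] = 1.71, pH = 14 - pOH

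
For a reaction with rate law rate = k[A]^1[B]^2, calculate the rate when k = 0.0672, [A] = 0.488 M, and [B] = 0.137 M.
0.0006155 M/s

rate = k·[A]^1·[B]^2 = 0.0672·(0.488)^1·(0.137)^2 = 0.0672·0.488·0.018769 = 0.0006155 M/s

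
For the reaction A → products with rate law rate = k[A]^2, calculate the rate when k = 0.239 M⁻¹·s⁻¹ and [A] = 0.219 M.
0.01146 M/s

rate = k·[A]^2 = 0.239·(0.219)^2 = 0.239·0.047961 = 0.01146 M/s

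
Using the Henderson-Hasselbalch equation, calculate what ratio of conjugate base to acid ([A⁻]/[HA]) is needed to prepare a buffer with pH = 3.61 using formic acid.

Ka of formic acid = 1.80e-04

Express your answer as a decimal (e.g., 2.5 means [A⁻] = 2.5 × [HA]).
[A⁻]/[HA] = 0.733

pKa = −log(1.80e-04) = 3.7447. pH = pKa + log([A⁻]/[HA]). 3.61 = 3.7447 + log(ratio). log(ratio) = 3.61 − 3.7447 = -0.1347. ratio = 10^(-0.1347) = 0.733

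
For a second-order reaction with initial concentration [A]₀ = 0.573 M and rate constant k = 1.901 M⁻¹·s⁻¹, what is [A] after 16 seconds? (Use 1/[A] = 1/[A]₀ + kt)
0.0311 M

1/[A] = 1/[A]₀ + k·t = 1/0.573 + (1.901)·(16) = 1.7452 + 30.4160 = 32.1612
[A] = 1/32.1612 = 0.0311 M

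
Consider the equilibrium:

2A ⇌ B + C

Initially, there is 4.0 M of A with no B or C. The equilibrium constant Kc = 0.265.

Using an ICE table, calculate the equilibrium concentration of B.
[B] = 1.015 M

ICE: [A] = 4.0 − 2x, [B] = [C] = x.
Kc = x²/(4.0 − 2x)² = 0.265 ⇒ √Kc = x/(4.0 − 2x).
x = √0.265·4.0/(1 + 2√0.265) = 0.51478·4.0/2.0296 = 1.0146.
[B] = x = 1.015 M.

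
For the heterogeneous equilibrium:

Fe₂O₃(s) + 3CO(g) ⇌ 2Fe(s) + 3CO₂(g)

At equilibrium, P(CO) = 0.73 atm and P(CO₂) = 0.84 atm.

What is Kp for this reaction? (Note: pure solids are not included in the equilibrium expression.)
K_p = 1.524

Solids (Fe₂O₃, Fe) are excluded.
Kp = P(CO₂)³/P(CO)³ = (0.84)³/(0.73)³ = 0.5927/0.389 = 1.524.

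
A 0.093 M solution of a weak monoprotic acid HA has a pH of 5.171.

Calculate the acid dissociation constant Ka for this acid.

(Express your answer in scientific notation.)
K_a = 4.89e-10

[H⁺] = 10^(−pH) = 10^(−5.171) = 6.745e-06 M. For HA ⇌ H⁺ + A⁻, Ka = x²/(C − x) = (6.745e-06)²/(0.093 − 6.745e-06) = 4.89e-10.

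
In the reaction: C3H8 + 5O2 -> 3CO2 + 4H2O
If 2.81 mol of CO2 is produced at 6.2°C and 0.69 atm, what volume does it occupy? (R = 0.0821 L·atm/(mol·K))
T = 6.2°C + 273.15 = 279.35 K
V = nRT/P = (2.81 × 0.0821 × 279.35) / 0.69
V = 93.40 L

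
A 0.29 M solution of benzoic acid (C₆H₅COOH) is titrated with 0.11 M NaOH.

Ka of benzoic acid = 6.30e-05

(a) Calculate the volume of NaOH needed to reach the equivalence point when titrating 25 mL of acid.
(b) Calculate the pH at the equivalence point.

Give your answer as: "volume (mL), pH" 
V = 65.9 mL, pH = 8.55

(a) At equivalence: moles acid = moles base.
moles acid = 0.29 × 0.025 = 0.00725 mol; V_NaOH = 0.00725/0.11 = 0.06591 L = 65.9 mL.
(b) At equivalence, all acid → conjugate base A⁻ at [A⁻] = 0.00725/0.09091 = 0.07975 M.
Kb = Kw/Ka = 1.0e-14/6.30e-05 = 1.587e-10; [OH⁻] = √(Kb·[A⁻]) = 3.558e-06; pOH = 5.45; pH = 14 − pOH = 8.55.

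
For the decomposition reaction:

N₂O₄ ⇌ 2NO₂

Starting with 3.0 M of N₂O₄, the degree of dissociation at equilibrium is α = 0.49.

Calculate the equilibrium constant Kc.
K_c = 5.6494

x = α·[A]₀ = 0.49 × 3.0 = 1.47 M dissociated.
At eq: [N₂O₄] = 3.0 − 1.47 = 1.53 M; [NO₂] = 2x = 2.94 M.
Kc = [NO₂]²/[N₂O₄] = (2.94)²/1.53 = 5.649.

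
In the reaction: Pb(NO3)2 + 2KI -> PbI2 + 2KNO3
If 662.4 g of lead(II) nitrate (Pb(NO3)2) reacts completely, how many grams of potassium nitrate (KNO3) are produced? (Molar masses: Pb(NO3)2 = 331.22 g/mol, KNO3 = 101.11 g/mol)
Moles of Pb(NO3)2 = 662.4 g ÷ 331.22 g/mol = 1.99988 mol
Mole ratio: 2 mol KNO3 / 1 mol Pb(NO3)2
Moles of KNO3 = 1.99988 × (2/1) = 3.99976 mol
Mass of KNO3 = 3.99976 mol × 101.11 g/mol = 404.4 g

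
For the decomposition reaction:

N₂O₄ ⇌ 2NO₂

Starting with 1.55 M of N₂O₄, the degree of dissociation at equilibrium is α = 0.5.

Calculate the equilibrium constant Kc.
K_c = 3.1000

x = α·[A]₀ = 0.5 × 1.55 = 0.775 M dissociated.
At eq: [N₂O₄] = 1.55 − 0.775 = 0.775 M; [NO₂] = 2x = 1.55 M.
Kc = [NO₂]²/[N₂O₄] = (1.55)²/0.775 = 3.1.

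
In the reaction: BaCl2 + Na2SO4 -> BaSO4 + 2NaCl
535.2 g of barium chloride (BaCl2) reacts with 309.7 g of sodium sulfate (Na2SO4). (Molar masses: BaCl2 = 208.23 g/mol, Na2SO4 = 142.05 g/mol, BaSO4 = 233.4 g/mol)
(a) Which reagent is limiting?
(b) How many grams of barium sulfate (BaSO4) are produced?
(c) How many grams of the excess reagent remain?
(a) Na2SO4, (b) 508.9 g, (c) 81.21 g

Moles of BaCl2 = 535.2 g ÷ 208.23 g/mol = 2.57023 mol
Moles of Na2SO4 = 309.7 g ÷ 142.05 g/mol = 2.18022 mol
Moles ÷ coefficient: BaCl2: 2.57023/1 = 2.57, Na2SO4: 2.18022/1 = 2.18
(a) Na2SO4 has the smaller value, so Na2SO4 is the limiting reagent.
(b) Moles of BaSO4 = 2.18022 mol Na2SO4 × (1/1) = 2.18022 mol; mass = 2.18022 mol × 233.4 g/mol = 508.9 g
(c) BaCl2 consumed = 2.18022 × (1/1) = 2.18022 mol; remaining = 2.57023 − 2.18022 = 0.390017 mol; mass = 0.390017 mol × 208.23 g/mol = 81.21 g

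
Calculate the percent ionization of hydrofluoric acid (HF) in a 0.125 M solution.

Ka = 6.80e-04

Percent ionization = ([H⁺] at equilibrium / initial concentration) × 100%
Percent ionization = 7.11%

Let x = [H⁺]. Ka = x²/(C - x) ⇒ x² + (6.80e-04)x - (6.80e-04)(0.125) = 0. x = 8.8858e-03. Percent = (8.8858e-03/0.125) × 100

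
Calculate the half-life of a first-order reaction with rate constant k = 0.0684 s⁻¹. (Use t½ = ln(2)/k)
10.13 s

t½ = ln(2)/k = 0.6931/0.0684 = 10.13 s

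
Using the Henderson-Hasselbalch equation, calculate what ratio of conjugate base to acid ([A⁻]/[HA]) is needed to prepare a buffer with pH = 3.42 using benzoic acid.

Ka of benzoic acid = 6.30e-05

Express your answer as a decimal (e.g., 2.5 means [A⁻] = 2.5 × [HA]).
[A⁻]/[HA] = 0.166

pKa = −log(6.30e-05) = 4.2007. pH = pKa + log([A⁻]/[HA]). 3.42 = 4.2007 + log(ratio). log(ratio) = 3.42 − 4.2007 = -0.7807. ratio = 10^(-0.7807) = 0.166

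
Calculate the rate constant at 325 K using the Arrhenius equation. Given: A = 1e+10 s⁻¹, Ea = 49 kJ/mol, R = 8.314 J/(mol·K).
1.33e+02 s⁻¹

k = A·exp(-Ea/(R·T)) = 1e+10·exp(-49000/(8.314·325)) = 1e+10·exp(-18.1344) = 1e+10·1.3315e-08 = 1.33e+02 s⁻¹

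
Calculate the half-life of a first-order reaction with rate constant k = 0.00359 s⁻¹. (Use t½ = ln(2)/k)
193.08 s

t½ = ln(2)/k = 0.6931/0.00359 = 193.08 s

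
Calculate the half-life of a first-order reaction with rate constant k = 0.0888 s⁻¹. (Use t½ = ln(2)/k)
7.81 s

t½ = ln(2)/k = 0.6931/0.0888 = 7.81 s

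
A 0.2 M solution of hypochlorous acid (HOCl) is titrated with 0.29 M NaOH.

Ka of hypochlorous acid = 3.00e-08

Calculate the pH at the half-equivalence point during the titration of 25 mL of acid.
pH = pKa = 7.52

At the half-equivalence point, [HA] = [A⁻], so by Henderson–Hasselbalch pH = pKa + log(1) = pKa.
pKa = −log(3.00e-08) = 7.52.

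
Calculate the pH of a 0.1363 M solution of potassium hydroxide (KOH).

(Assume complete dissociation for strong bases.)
pH = 13.13

[OH⁻] = 0.1363 M for strong base. pOH = -log[OH⁻] = 0.87, pH = 14 - pOH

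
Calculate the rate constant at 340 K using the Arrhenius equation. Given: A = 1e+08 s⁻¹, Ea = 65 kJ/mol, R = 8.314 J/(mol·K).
1.03e-02 s⁻¹

k = A·exp(-Ea/(R·T)) = 1e+08·exp(-65000/(8.314·340)) = 1e+08·exp(-22.9945) = 1e+08·1.0318e-10 = 1.03e-02 s⁻¹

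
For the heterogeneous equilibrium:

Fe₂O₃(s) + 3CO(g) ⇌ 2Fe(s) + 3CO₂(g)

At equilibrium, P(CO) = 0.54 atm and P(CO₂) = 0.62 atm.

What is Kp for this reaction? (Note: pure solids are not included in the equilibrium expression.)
K_p = 1.514

Solids (Fe₂O₃, Fe) are excluded.
Kp = P(CO₂)³/P(CO)³ = (0.62)³/(0.54)³ = 0.2383/0.1575 = 1.514.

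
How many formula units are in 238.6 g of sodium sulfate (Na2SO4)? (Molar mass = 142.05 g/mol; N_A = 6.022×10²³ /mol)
Moles = 238.6 g ÷ 142.05 g/mol = 1.67969 mol
Formula units = 1.67969 mol × 6.022×10²³ /mol = 1.012e+24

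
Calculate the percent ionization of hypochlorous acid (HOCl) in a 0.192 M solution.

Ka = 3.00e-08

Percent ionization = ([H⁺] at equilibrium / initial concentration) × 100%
Percent ionization = 0.0395%

Let x = [H⁺]. Ka = x²/(C - x) ⇒ x² + (3.00e-08)x - (3.00e-08)(0.192) = 0. x = 7.5880e-05. Percent = (7.5880e-05/0.192) × 100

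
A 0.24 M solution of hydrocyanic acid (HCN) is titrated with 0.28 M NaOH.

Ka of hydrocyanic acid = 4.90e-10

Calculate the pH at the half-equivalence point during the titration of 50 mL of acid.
pH = pKa = 9.31

At the half-equivalence point, [HA] = [A⁻], so by Henderson–Hasselbalch pH = pKa + log(1) = pKa.
pKa = −log(4.90e-10) = 9.31.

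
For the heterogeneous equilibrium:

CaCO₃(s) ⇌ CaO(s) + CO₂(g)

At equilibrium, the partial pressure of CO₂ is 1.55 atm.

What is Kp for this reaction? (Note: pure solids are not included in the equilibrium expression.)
K_p = 1.55

Solids (CaCO₃, CaO) have activity 1 and are excluded.
Kp = P(CO₂) = 1.55.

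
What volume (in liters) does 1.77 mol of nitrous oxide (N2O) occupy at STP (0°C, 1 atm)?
At STP, 1 mol of gas occupies 22.4 L
Volume = 1.77 mol × 22.4 L/mol = 39.65 L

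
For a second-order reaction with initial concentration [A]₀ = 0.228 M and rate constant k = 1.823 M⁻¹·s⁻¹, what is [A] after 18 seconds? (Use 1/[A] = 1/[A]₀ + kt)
0.0269 M

1/[A] = 1/[A]₀ + k·t = 1/0.228 + (1.823)·(18) = 4.3860 + 32.8140 = 37.2000
[A] = 1/37.2000 = 0.0269 M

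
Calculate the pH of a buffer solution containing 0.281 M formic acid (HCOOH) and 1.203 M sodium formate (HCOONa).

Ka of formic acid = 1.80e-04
pH = 4.38

pKa = -log(1.80e-04) = 3.74. pH = pKa + log([A⁻]/[HA]) = 3.74 + log(1.203/0.281)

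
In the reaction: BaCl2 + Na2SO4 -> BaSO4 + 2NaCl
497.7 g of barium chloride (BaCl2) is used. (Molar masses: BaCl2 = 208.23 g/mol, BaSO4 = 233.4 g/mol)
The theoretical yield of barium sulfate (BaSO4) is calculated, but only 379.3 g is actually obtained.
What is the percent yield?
Moles of BaCl2 = 497.7 g ÷ 208.23 g/mol = 2.39015 mol
Mole ratio: 1 mol BaSO4 / 1 mol BaCl2
Moles of BaSO4 = 2.39015 × (1/1) = 2.39015 mol
Theoretical yield = 2.39015 mol × 233.4 g/mol = 557.86 g
Actual yield = 379.3 g
Percent yield = (379.3 / 557.86) × 100% = 68.0%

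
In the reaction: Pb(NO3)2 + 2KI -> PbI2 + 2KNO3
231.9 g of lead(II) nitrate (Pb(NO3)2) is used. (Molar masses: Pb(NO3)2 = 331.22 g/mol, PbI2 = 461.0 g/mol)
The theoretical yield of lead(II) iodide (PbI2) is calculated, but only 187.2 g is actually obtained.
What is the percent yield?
Moles of Pb(NO3)2 = 231.9 g ÷ 331.22 g/mol = 0.700139 mol
Mole ratio: 1 mol PbI2 / 1 mol Pb(NO3)2
Moles of PbI2 = 0.700139 × (1/1) = 0.700139 mol
Theoretical yield = 0.700139 mol × 461.0 g/mol = 322.76 g
Actual yield = 187.2 g
Percent yield = (187.2 / 322.76) × 100% = 58.0%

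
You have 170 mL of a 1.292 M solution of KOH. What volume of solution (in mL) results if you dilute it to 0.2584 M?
Using M₁V₁ = M₂V₂:
1.292 × 170 = 0.2584 × V₂
V₂ = (1.292 × 170) / 0.2584 = 850 mL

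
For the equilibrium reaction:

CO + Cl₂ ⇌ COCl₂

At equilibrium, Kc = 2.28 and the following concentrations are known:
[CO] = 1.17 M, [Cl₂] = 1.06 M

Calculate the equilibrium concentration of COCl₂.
[COCl₂] = 2.8277 M

Kc = ([COCl₂]) / ([CO] × [Cl₂]) = 2.28
[COCl₂]^1 = Kc · (reactant terms)/(other product terms) = 2.28 · 1.2402 / 1 = 2.8277
[COCl₂] = 2.8277 M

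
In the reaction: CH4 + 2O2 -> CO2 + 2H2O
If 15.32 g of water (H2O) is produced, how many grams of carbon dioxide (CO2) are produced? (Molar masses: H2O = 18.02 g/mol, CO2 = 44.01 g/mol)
Moles of H2O = 15.32 g ÷ 18.02 g/mol = 0.850166 mol
Mole ratio: 1 mol CO2 / 2 mol H2O
Moles of CO2 = 0.850166 × (1/2) = 0.425083 mol
Mass of CO2 = 0.425083 mol × 44.01 g/mol = 18.71 g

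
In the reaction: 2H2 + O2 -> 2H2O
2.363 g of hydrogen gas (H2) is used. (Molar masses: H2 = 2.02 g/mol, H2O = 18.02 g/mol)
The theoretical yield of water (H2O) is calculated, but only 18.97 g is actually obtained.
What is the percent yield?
Moles of H2 = 2.363 g ÷ 2.02 g/mol = 1.1698 mol
Mole ratio: 2 mol H2O / 2 mol H2
Moles of H2O = 1.1698 × (2/2) = 1.1698 mol
Theoretical yield = 1.1698 mol × 18.02 g/mol = 21.08 g
Actual yield = 18.97 g
Percent yield = (18.97 / 21.08) × 100% = 90.0%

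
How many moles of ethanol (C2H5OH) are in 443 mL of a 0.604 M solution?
Moles = Molarity × Volume (L)
Moles = 0.604 M × 0.443 L = 0.2676 mol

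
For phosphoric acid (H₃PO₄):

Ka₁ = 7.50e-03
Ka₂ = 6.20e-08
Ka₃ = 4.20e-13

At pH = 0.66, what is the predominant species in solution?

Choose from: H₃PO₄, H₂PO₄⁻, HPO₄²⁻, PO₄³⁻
H₃PO₄

pKa1 = 2.12, pKa2 = 7.21, pKa3 = 12.38. Each pKa is the crossover between adjacent species; pH = 0.66 lies in the region where H₃PO₄ predominates.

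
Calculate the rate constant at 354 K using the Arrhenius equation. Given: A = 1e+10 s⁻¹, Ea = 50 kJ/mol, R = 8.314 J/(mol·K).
4.19e+02 s⁻¹

k = A·exp(-Ea/(R·T)) = 1e+10·exp(-50000/(8.314·354)) = 1e+10·exp(-16.9886) = 1e+10·4.1875e-08 = 4.19e+02 s⁻¹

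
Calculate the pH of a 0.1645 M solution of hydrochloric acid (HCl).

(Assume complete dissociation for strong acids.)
pH = 0.78

[H⁺] = 0.1645 M for strong acid. pH = -log[H⁺] = -log(0.1645)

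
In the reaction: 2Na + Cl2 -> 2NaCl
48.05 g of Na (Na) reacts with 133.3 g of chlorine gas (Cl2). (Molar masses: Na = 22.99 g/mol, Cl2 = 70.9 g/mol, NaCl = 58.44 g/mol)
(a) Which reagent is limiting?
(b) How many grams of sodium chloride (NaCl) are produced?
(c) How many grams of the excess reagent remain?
(a) Na, (b) 122.1 g, (c) 59.21 g

Moles of Na = 48.05 g ÷ 22.99 g/mol = 2.09004 mol
Moles of Cl2 = 133.3 g ÷ 70.9 g/mol = 1.88011 mol
Moles ÷ coefficient: Na: 2.09004/2 = 1.045, Cl2: 1.88011/1 = 1.88
(a) Na has the smaller value, so Na is the limiting reagent.
(b) Moles of NaCl = 2.09004 mol Na × (2/2) = 2.09004 mol; mass = 2.09004 mol × 58.44 g/mol = 122.1 g
(c) Cl2 consumed = 2.09004 × (1/2) = 1.04502 mol; remaining = 1.88011 − 1.04502 = 0.835093 mol; mass = 0.835093 mol × 70.9 g/mol = 59.21 g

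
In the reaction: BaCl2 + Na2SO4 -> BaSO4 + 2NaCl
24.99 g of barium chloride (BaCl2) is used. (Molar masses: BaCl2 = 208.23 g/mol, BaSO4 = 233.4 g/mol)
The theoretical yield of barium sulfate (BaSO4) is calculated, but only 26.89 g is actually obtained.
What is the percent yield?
Moles of BaCl2 = 24.99 g ÷ 208.23 g/mol = 0.120012 mol
Mole ratio: 1 mol BaSO4 / 1 mol BaCl2
Moles of BaSO4 = 0.120012 × (1/1) = 0.120012 mol
Theoretical yield = 0.120012 mol × 233.4 g/mol = 28.011 g
Actual yield = 26.89 g
Percent yield = (26.89 / 28.011) × 100% = 96.0%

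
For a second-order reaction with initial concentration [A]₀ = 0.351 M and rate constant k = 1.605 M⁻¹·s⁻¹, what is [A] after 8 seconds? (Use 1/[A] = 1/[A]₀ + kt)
0.0637 M

1/[A] = 1/[A]₀ + k·t = 1/0.351 + (1.605)·(8) = 2.8490 + 12.8400 = 15.6890
[A] = 1/15.6890 = 0.0637 M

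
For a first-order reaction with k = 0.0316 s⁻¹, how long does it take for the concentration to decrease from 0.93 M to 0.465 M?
21.94 s

From ln[A] = ln[A]₀ - k·t: t = ln([A]₀/[A])/k = ln(0.93/0.465)/0.0316 = ln(2.0000)/0.0316 = 0.6931/0.0316 = 21.94 s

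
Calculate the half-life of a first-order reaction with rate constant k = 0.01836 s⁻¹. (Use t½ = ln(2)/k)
37.75 s

t½ = ln(2)/k = 0.6931/0.01836 = 37.75 s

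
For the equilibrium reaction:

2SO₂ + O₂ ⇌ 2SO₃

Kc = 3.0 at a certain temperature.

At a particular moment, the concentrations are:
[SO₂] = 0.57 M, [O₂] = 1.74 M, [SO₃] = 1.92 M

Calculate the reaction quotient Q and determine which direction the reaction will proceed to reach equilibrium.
Q = 6.521, Q > K, reaction proceeds reverse (toward reactants)

Q = ([SO₃]^2) / ([SO₂]^2 × [O₂])
  = ((1.92)^2) / ((0.57)^2·(1.74)) = 3.6864/0.56533 = 6.521
Since Q = 6.521 > Kc = 3.0, the reaction proceeds reverse (toward reactants) to reach equilibrium.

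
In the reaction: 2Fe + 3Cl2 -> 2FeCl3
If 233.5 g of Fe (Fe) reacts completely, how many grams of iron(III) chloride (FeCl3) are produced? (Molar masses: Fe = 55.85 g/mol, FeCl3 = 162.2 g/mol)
Moles of Fe = 233.5 g ÷ 55.85 g/mol = 4.18084 mol
Mole ratio: 2 mol FeCl3 / 2 mol Fe
Moles of FeCl3 = 4.18084 × (2/2) = 4.18084 mol
Mass of FeCl3 = 4.18084 mol × 162.2 g/mol = 678.1 g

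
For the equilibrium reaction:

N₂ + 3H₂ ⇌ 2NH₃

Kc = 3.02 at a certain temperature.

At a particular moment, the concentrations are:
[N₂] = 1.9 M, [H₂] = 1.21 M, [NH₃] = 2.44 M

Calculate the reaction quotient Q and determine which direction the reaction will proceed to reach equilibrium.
Q = 1.769, Q < K, reaction proceeds forward (toward products)

Q = ([NH₃]^2) / ([N₂] × [H₂]^3)
  = ((2.44)^2) / ((1.9)·(1.21)^3) = 5.9536/3.366 = 1.769
Since Q = 1.769 < Kc = 3.02, the reaction proceeds forward (toward products) to reach equilibrium.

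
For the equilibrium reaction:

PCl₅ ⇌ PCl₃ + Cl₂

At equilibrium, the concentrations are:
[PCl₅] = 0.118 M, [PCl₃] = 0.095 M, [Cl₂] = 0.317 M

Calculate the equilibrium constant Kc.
K_c = 0.2552

Kc = ([PCl₃] × [Cl₂]) / ([PCl₅])
   = ((0.095)·(0.317)) / ((0.118))
   = 0.030115 / 0.118 = 0.2552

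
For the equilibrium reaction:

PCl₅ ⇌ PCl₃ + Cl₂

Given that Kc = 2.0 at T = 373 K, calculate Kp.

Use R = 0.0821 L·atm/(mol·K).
K_p = 61.2466

Δn = (moles gaseous products) − (moles gaseous reactants) = 1
T = 373 K; RT = 0.0821 × 373 = 30.6233
Kp = Kc·(RT)^Δn = 2.0 × (30.6233)^1 = 2.0 × 30.6233 = 61.2466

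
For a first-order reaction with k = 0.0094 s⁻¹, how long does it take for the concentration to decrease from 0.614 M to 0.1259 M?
168.56 s

From ln[A] = ln[A]₀ - k·t: t = ln([A]₀/[A])/k = ln(0.614/0.1259)/0.0094 = ln(4.8769)/0.0094 = 1.5845/0.0094 = 168.56 s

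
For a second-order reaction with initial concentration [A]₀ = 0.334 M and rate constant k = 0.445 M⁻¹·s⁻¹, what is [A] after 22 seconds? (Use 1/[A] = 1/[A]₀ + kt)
0.0782 M

1/[A] = 1/[A]₀ + k·t = 1/0.334 + (0.445)·(22) = 2.9940 + 9.7900 = 12.7840
[A] = 1/12.7840 = 0.0782 M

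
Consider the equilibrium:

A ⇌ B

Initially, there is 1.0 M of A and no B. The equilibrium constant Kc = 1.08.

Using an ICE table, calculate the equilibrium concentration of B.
[B] = 0.519 M

ICE: [A] = 1.0 − x, [B] = x.
Kc = x/(1.0 − x) = 1.08 ⇒ x = 1.08·1.0/(1 + 1.08) = 1.08/2.08 = 0.5192.
[B] = x = 0.519 M.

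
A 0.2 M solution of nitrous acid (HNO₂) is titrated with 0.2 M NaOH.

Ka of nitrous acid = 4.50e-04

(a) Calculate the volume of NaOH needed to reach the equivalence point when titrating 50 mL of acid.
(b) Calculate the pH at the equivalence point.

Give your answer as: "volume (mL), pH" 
V = 50.0 mL, pH = 8.17

(a) At equivalence: moles acid = moles base.
moles acid = 0.2 × 0.05 = 0.01 mol; V_NaOH = 0.01/0.2 = 0.05 L = 50.0 mL.
(b) At equivalence, all acid → conjugate base A⁻ at [A⁻] = 0.01/0.1 = 0.1 M.
Kb = Kw/Ka = 1.0e-14/4.50e-04 = 2.222e-11; [OH⁻] = √(Kb·[A⁻]) = 1.491e-06; pOH = 5.83; pH = 14 − pOH = 8.17.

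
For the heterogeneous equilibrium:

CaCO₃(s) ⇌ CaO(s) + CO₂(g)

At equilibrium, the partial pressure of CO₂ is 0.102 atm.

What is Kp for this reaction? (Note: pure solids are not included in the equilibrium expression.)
K_p = 0.102

Solids (CaCO₃, CaO) have activity 1 and are excluded.
Kp = P(CO₂) = 0.102.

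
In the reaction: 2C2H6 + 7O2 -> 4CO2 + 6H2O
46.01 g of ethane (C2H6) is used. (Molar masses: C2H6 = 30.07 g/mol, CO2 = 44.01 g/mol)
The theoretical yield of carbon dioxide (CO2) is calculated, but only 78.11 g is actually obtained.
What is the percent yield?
Moles of C2H6 = 46.01 g ÷ 30.07 g/mol = 1.5301 mol
Mole ratio: 4 mol CO2 / 2 mol C2H6
Moles of CO2 = 1.5301 × (4/2) = 3.06019 mol
Theoretical yield = 3.06019 mol × 44.01 g/mol = 134.68 g
Actual yield = 78.11 g
Percent yield = (78.11 / 134.68) × 100% = 58.0%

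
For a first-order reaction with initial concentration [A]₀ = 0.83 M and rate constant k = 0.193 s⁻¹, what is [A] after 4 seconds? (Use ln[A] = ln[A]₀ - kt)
0.3835 M

ln[A] = ln[A]₀ - k·t = ln(0.83) - (0.193)·(4) = -0.1863 - 0.7720 = -0.9583
[A] = e^(-0.9583) = 0.3835 M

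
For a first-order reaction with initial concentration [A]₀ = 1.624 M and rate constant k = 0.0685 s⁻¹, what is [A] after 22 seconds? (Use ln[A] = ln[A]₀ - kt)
0.3598 M

ln[A] = ln[A]₀ - k·t = ln(1.624) - (0.0685)·(22) = 0.4849 - 1.5070 = -1.0221
[A] = e^(-1.0221) = 0.3598 M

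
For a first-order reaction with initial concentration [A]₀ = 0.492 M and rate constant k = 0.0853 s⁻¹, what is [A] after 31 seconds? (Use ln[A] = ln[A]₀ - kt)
0.0350 M

ln[A] = ln[A]₀ - k·t = ln(0.492) - (0.0853)·(31) = -0.7093 - 2.6443 = -3.3536
[A] = e^(-3.3536) = 0.0350 M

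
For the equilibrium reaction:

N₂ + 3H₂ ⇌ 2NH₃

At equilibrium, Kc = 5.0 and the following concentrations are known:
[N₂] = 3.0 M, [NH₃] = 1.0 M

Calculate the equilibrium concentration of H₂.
[H₂] = 0.4055 M

Kc = ([NH₃]^2) / ([N₂] × [H₂]^3) = 5.0
[H₂]^3 = (product terms)/(Kc · other reactant terms) = 1 / (5.0 · 3) = 0.066667
[H₂] = (0.066667)^(1/3) = 0.4055 M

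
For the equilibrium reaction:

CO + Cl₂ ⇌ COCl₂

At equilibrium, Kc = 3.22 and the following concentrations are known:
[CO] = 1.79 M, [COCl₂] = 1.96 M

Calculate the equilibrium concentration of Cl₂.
[Cl₂] = 0.3401 M

Kc = ([COCl₂]) / ([CO] × [Cl₂]) = 3.22
[Cl₂]^1 = (product terms)/(Kc · other reactant terms) = 1.96 / (3.22 · 1.79) = 0.34005
[Cl₂] = 0.3401 M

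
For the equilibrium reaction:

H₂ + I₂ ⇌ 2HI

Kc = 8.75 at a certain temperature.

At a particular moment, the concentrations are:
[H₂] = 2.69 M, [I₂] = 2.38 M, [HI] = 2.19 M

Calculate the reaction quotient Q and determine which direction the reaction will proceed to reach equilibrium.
Q = 0.749, Q < K, reaction proceeds forward (toward products)

Q = ([HI]^2) / ([H₂] × [I₂])
  = ((2.19)^2) / ((2.69)·(2.38)) = 4.7961/6.4022 = 0.7491
Since Q = 0.7491 < Kc = 8.75, the reaction proceeds forward (toward products) to reach equilibrium.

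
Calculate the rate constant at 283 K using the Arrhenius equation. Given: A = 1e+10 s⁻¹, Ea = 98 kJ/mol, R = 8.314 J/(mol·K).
8.15e-09 s⁻¹

k = A·exp(-Ea/(R·T)) = 1e+10·exp(-98000/(8.314·283)) = 1e+10·exp(-41.6514) = 1e+10·8.1475e-19 = 8.15e-09 s⁻¹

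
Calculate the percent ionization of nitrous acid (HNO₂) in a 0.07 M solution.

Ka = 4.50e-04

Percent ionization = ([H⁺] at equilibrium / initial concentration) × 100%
Percent ionization = 7.7%

Let x = [H⁺]. Ka = x²/(C - x) ⇒ x² + (4.50e-04)x - (4.50e-04)(0.07) = 0. x = 5.3920e-03. Percent = (5.3920e-03/0.07) × 100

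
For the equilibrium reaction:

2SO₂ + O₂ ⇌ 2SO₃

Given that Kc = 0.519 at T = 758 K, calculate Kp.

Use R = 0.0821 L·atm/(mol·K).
K_p = 0.0083

Δn = (moles gaseous products) − (moles gaseous reactants) = -1
T = 758 K; RT = 0.0821 × 758 = 62.2318
Kp = Kc·(RT)^Δn = 0.519 × (62.2318)^-1 = 0.519 × 0.016069 = 0.0083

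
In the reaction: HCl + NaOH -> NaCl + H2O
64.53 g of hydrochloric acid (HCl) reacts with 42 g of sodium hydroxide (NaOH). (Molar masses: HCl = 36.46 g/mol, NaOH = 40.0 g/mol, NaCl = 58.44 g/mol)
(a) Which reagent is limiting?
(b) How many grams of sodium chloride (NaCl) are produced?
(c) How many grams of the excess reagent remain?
(a) NaOH, (b) 61.36 g, (c) 26.25 g

Moles of HCl = 64.53 g ÷ 36.46 g/mol = 1.76988 mol
Moles of NaOH = 42 g ÷ 40.0 g/mol = 1.05 mol
Moles ÷ coefficient: HCl: 1.76988/1 = 1.77, NaOH: 1.05/1 = 1.05
(a) NaOH has the smaller value, so NaOH is the limiting reagent.
(b) Moles of NaCl = 1.05 mol NaOH × (1/1) = 1.05 mol; mass = 1.05 mol × 58.44 g/mol = 61.36 g
(c) HCl consumed = 1.05 × (1/1) = 1.05 mol; remaining = 1.76988 − 1.05 = 0.719885 mol; mass = 0.719885 mol × 36.46 g/mol = 26.25 g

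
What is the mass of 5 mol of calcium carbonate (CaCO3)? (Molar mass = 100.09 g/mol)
Mass = 5 mol × 100.09 g/mol = 500.5 g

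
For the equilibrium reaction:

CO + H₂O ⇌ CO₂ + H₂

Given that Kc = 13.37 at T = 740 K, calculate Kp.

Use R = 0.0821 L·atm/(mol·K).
K_p = 13.3700

Δn = (moles gaseous products) − (moles gaseous reactants) = 0
T = 740 K; RT = 0.0821 × 740 = 60.754
Kp = Kc·(RT)^Δn = 13.37 × (60.754)^0 = 13.37 × 1 = 13.3700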